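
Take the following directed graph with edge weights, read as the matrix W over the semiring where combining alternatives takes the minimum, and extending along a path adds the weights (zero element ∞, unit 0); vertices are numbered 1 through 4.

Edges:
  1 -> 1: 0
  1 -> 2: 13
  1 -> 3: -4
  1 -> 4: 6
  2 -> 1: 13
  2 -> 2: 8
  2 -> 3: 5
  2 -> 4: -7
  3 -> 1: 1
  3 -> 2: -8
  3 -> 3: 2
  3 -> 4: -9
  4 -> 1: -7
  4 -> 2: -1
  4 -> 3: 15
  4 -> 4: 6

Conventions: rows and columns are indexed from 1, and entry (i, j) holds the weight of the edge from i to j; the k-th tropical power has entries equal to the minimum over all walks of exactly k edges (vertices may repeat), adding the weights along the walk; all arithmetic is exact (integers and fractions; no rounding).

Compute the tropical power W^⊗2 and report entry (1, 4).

W^⊗2:
  [-3, -12, -4, -13]
  [-14, -8, 7, -4]
  [-16, -10, -3, -15]
  [-7, 5, -11, -8]
Key observation: the optimum is the walk 1->3->4, with weight (-4) + (-9) = -13.
Optimal value attained by: walk 1->3->4.
Answer: (W^⊗2)[1][4] = -13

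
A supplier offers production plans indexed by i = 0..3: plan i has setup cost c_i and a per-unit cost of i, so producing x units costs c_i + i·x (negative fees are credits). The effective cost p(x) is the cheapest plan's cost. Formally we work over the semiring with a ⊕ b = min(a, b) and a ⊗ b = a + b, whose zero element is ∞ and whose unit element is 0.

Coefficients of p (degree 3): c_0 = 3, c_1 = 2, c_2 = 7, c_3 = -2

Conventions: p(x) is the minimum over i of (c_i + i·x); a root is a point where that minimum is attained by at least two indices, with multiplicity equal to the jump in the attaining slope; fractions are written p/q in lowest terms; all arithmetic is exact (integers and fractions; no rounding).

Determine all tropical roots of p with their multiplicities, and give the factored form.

hull edge (i=0, c=3) to (i=3, c=-2): slope -5/3, span 3
Factored form: p(x) = -2 ⊗ (x ⊕ 5/3) ⊗ (x ⊕ 5/3) ⊗ (x ⊕ 5/3)
Answer: roots = 5/3 (mult 3)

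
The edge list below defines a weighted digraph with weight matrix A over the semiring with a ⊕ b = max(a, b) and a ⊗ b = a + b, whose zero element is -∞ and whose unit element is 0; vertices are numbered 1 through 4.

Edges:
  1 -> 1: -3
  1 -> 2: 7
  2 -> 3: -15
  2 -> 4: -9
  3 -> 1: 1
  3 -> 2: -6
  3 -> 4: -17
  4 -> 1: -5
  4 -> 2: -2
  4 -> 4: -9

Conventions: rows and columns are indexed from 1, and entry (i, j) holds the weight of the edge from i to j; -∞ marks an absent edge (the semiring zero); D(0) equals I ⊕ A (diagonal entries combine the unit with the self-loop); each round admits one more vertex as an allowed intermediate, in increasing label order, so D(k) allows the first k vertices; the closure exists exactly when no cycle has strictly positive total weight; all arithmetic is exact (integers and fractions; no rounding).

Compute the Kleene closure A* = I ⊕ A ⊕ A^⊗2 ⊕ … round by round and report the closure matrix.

D(0):
  [0, 7, -∞, -∞]
  [-∞, 0, -15, -9]
  [1, -6, 0, -17]
  [-5, -2, -∞, 0]
D(1):
  [0, 7, -∞, -∞]
  [-∞, 0, -15, -9]
  [1, 8, 0, -17]
  [-5, 2, -∞, 0]
D(2):
  [0, 7, -8, -2]
  [-∞, 0, -15, -9]
  [1, 8, 0, -1]
  [-5, 2, -13, 0]
D(3):
  [0, 7, -8, -2]
  [-14, 0, -15, -9]
  [1, 8, 0, -1]
  [-5, 2, -13, 0]
D(4):
  [0, 7, -8, -2]
  [-14, 0, -15, -9]
  [1, 8, 0, -1]
  [-5, 2, -13, 0]
Answer: A* = [[0, 7, -8, -2], [-14, 0, -15, -9], [1, 8, 0, -1], [-5, 2, -13, 0]]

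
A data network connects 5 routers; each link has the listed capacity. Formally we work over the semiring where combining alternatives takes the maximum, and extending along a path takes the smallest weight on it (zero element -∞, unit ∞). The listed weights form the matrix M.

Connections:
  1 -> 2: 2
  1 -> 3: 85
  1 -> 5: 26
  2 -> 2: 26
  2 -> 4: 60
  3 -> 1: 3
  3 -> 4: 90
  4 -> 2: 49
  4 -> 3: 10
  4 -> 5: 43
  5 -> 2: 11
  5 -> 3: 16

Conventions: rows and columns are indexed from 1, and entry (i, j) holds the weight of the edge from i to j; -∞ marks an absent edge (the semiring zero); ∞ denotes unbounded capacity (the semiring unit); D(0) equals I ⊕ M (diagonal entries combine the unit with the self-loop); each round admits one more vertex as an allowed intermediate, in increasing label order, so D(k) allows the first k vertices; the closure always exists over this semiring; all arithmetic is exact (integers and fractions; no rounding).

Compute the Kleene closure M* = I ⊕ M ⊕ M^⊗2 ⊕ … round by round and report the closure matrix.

D(0):
  [∞, 2, 85, -∞, 26]
  [-∞, ∞, -∞, 60, -∞]
  [3, -∞, ∞, 90, -∞]
  [-∞, 49, 10, ∞, 43]
  [-∞, 11, 16, -∞, ∞]
D(1):
  [∞, 2, 85, -∞, 26]
  [-∞, ∞, -∞, 60, -∞]
  [3, 2, ∞, 90, 3]
  [-∞, 49, 10, ∞, 43]
  [-∞, 11, 16, -∞, ∞]
D(2):
  [∞, 2, 85, 2, 26]
  [-∞, ∞, -∞, 60, -∞]
  [3, 2, ∞, 90, 3]
  [-∞, 49, 10, ∞, 43]
  [-∞, 11, 16, 11, ∞]
D(3):
  [∞, 2, 85, 85, 26]
  [-∞, ∞, -∞, 60, -∞]
  [3, 2, ∞, 90, 3]
  [3, 49, 10, ∞, 43]
  [3, 11, 16, 16, ∞]
D(4):
  [∞, 49, 85, 85, 43]
  [3, ∞, 10, 60, 43]
  [3, 49, ∞, 90, 43]
  [3, 49, 10, ∞, 43]
  [3, 16, 16, 16, ∞]
D(5):
  [∞, 49, 85, 85, 43]
  [3, ∞, 16, 60, 43]
  [3, 49, ∞, 90, 43]
  [3, 49, 16, ∞, 43]
  [3, 16, 16, 16, ∞]
Answer: M* = [[∞, 49, 85, 85, 43], [3, ∞, 16, 60, 43], [3, 49, ∞, 90, 43], [3, 49, 16, ∞, 43], [3, 16, 16, 16, ∞]]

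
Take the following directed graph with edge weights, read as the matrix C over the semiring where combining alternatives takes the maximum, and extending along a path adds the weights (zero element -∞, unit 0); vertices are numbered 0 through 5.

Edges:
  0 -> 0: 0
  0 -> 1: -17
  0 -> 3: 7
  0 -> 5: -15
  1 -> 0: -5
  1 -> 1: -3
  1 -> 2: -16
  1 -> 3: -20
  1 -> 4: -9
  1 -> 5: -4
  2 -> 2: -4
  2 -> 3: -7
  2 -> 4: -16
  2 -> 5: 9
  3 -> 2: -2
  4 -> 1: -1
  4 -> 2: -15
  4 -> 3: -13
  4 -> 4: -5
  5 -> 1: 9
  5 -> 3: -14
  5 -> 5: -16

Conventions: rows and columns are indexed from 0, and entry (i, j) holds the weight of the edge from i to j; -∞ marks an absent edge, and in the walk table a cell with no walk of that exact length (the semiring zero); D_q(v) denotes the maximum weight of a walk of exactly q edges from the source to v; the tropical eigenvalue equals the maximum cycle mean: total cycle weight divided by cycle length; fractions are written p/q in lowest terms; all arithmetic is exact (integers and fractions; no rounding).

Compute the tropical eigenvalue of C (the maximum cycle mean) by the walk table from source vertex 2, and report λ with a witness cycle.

q=0: [-∞, -∞, 0, -∞, -∞, -∞]
q=1: [-∞, -∞, -4, -7, -16, 9]
q=2: [-∞, 18, -8, -5, -20, 5]
q=3: [13, 15, 2, -2, 9, 14]
q=4: [13, 23, -1, 20, 6, 11]
q=5: [18, 20, 18, 20, 14, 19]
q=6: [18, 28, 18, 25, 11, 27]
Optimal cycle mean attained by: cycle 0->3->2->5->1->0, total 7 + (-2) + 9 + 9 + (-5), length 5.
Answer: λ = 18/5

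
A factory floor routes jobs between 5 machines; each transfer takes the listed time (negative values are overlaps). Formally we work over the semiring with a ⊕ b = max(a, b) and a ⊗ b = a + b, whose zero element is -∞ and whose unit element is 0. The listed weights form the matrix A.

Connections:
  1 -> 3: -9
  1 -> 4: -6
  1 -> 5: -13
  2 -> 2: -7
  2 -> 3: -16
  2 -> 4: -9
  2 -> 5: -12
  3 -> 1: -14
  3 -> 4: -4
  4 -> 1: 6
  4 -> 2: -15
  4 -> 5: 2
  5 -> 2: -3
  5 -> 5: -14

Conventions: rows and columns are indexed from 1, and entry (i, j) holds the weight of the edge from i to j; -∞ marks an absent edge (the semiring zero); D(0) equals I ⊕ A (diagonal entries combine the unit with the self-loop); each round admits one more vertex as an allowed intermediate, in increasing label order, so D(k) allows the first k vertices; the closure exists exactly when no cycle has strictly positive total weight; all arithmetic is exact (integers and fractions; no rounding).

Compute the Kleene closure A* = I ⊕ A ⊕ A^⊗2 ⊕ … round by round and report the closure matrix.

D(0):
  [0, -∞, -9, -6, -13]
  [-∞, 0, -16, -9, -12]
  [-14, -∞, 0, -4, -∞]
  [6, -15, -∞, 0, 2]
  [-∞, -3, -∞, -∞, 0]
D(1):
  [0, -∞, -9, -6, -13]
  [-∞, 0, -16, -9, -12]
  [-14, -∞, 0, -4, -27]
  [6, -15, -3, 0, 2]
  [-∞, -3, -∞, -∞, 0]
D(2):
  [0, -∞, -9, -6, -13]
  [-∞, 0, -16, -9, -12]
  [-14, -∞, 0, -4, -27]
  [6, -15, -3, 0, 2]
  [-∞, -3, -19, -12, 0]
D(3):
  [0, -∞, -9, -6, -13]
  [-30, 0, -16, -9, -12]
  [-14, -∞, 0, -4, -27]
  [6, -15, -3, 0, 2]
  [-33, -3, -19, -12, 0]
D(4):
  [0, -21, -9, -6, -4]
  [-3, 0, -12, -9, -7]
  [2, -19, 0, -4, -2]
  [6, -15, -3, 0, 2]
  [-6, -3, -15, -12, 0]
D(5):
  [0, -7, -9, -6, -4]
  [-3, 0, -12, -9, -7]
  [2, -5, 0, -4, -2]
  [6, -1, -3, 0, 2]
  [-6, -3, -15, -12, 0]
Answer: A* = [[0, -7, -9, -6, -4], [-3, 0, -12, -9, -7], [2, -5, 0, -4, -2], [6, -1, -3, 0, 2], [-6, -3, -15, -12, 0]]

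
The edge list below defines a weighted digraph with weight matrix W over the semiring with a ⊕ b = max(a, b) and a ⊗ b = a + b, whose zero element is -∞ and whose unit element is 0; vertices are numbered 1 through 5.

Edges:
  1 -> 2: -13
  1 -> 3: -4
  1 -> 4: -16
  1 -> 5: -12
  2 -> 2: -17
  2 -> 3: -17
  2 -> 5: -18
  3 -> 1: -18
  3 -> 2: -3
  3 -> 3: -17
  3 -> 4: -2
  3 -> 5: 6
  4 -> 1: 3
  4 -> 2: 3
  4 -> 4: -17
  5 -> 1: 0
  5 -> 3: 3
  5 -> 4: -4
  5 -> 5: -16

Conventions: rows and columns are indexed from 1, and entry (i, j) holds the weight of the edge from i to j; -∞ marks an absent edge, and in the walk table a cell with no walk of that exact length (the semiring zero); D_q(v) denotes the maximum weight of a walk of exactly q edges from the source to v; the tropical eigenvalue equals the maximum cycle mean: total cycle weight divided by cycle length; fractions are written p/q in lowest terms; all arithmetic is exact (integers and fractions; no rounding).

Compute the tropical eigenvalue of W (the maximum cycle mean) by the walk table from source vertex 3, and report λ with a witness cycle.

q=0: [-∞, -∞, 0, -∞, -∞]
q=1: [-18, -3, -17, -2, 6]
q=2: [6, 1, 9, 2, -10]
q=3: [5, 6, 2, 7, 15]
q=4: [15, 10, 18, 11, 8]
q=5: [14, 15, 11, 16, 24]
Optimal cycle mean attained by: cycle 3->5->3, total 6 + 3, length 2.
Answer: λ = 9/2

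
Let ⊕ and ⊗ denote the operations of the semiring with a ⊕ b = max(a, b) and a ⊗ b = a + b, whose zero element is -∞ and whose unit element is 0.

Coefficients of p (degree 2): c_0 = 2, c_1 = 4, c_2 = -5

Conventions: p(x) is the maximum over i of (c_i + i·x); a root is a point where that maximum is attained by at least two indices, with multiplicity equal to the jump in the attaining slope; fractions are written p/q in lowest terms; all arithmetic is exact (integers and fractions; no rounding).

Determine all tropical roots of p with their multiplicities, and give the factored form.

hull edge (i=0, c=2) to (i=1, c=4): slope 2, span 1
hull edge (i=1, c=4) to (i=2, c=-5): slope -9, span 1
Factored form: p(x) = -5 ⊗ (x ⊕ (-2)) ⊗ (x ⊕ 9)
Answer: roots = -2 (mult 1), 9 (mult 1)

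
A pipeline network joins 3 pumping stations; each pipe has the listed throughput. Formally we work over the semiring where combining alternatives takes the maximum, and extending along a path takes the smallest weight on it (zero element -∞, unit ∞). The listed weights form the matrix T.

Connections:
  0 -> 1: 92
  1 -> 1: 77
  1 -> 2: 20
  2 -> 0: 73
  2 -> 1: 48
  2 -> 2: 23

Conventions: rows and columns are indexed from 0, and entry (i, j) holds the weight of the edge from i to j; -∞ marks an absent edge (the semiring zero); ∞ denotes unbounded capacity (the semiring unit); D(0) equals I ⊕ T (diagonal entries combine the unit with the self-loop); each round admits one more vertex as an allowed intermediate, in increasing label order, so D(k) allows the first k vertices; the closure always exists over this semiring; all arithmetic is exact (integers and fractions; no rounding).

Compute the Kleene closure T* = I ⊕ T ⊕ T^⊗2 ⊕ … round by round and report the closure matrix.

D(0):
  [∞, 92, -∞]
  [-∞, ∞, 20]
  [73, 48, ∞]
D(1):
  [∞, 92, -∞]
  [-∞, ∞, 20]
  [73, 73, ∞]
D(2):
  [∞, 92, 20]
  [-∞, ∞, 20]
  [73, 73, ∞]
D(3):
  [∞, 92, 20]
  [20, ∞, 20]
  [73, 73, ∞]
Answer: T* = [[∞, 92, 20], [20, ∞, 20], [73, 73, ∞]]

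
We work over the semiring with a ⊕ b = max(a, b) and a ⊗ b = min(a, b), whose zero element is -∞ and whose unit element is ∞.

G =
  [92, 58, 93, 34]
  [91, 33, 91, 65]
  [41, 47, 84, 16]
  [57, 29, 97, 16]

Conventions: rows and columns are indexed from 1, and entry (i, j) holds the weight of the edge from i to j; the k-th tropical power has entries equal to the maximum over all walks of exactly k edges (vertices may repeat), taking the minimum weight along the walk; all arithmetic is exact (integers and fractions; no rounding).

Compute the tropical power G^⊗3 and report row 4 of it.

G^⊗2:
  [92, 58, 92, 58]
  [91, 58, 91, 34]
  [47, 47, 84, 47]
  [57, 57, 84, 34]
G^⊗3:
  [92, 58, 92, 58]
  [91, 58, 91, 58]
  [47, 47, 84, 47]
  [57, 57, 84, 57]
Answer: row 4 of G^⊗3 = [57, 57, 84, 57]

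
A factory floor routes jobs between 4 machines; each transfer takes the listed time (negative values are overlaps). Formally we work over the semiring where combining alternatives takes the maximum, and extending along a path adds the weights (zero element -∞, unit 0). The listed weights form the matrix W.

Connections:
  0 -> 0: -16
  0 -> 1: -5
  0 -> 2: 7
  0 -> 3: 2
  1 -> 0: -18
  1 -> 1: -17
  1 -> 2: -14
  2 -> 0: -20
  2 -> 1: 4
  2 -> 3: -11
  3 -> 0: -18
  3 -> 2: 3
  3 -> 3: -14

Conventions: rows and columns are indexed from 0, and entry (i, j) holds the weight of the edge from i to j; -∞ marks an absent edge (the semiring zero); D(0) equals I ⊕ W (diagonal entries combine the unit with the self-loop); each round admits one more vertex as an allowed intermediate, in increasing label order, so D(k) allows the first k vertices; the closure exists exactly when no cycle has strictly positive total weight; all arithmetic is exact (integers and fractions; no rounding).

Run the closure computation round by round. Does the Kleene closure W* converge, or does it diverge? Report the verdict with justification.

D(0):
  [0, -5, 7, 2]
  [-18, 0, -14, -∞]
  [-20, 4, 0, -11]
  [-18, -∞, 3, 0]
D(1):
  [0, -5, 7, 2]
  [-18, 0, -11, -16]
  [-20, 4, 0, -11]
  [-18, -23, 3, 0]
D(2):
  [0, -5, 7, 2]
  [-18, 0, -11, -16]
  [-14, 4, 0, -11]
  [-18, -23, 3, 0]
D(3):
  [0, 11, 7, 2]
  [-18, 0, -11, -16]
  [-14, 4, 0, -11]
  [-11, 7, 3, 0]
D(4):
  [0, 11, 7, 2]
  [-18, 0, -11, -16]
  [-14, 4, 0, -11]
  [-11, 7, 3, 0]
Key observation: every diagonal entry stays at the unit through all rounds, so no improving cycle exists.
Answer: CONVERGES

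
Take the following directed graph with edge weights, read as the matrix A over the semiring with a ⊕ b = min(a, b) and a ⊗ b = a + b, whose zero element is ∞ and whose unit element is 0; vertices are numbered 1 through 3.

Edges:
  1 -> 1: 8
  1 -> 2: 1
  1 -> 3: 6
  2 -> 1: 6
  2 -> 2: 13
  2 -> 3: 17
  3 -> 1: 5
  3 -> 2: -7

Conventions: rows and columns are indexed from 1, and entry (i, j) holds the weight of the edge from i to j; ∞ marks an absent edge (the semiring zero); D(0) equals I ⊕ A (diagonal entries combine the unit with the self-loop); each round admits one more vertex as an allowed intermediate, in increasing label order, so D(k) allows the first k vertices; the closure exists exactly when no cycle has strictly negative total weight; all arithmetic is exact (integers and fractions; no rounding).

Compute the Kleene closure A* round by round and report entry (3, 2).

D(0):
  [0, 1, 6]
  [6, 0, 17]
  [5, -7, 0]
D(1):
  [0, 1, 6]
  [6, 0, 12]
  [5, -7, 0]
D(2):
  [0, 1, 6]
  [6, 0, 12]
  [-1, -7, 0]
D(3):
  [0, -1, 6]
  [6, 0, 12]
  [-1, -7, 0]
Answer: A*[3][2] = -7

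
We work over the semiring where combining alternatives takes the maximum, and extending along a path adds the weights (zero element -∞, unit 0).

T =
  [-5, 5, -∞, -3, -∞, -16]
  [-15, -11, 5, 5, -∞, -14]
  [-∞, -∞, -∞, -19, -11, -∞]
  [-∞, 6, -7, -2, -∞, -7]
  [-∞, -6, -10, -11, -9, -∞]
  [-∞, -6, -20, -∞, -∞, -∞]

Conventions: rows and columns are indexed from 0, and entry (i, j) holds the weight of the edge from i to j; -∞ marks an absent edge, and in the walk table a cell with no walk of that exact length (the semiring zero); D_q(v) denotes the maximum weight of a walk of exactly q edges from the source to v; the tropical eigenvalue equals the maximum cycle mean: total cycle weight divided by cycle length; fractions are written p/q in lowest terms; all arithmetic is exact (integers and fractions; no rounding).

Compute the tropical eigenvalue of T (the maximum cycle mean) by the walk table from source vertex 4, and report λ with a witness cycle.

q=0: [-∞, -∞, -∞, -∞, 0, -∞]
q=1: [-∞, -6, -10, -11, -9, -∞]
q=2: [-21, -5, -1, -1, -18, -18]
q=3: [-20, 5, 0, 0, -12, -8]
q=4: [-10, 6, 10, 10, -11, -7]
q=5: [-9, 16, 11, 11, -1, 3]
q=6: [1, 17, 21, 21, 0, 4]
Optimal cycle mean attained by: cycle 1->3->1, total 5 + 6, length 2.
Answer: λ = 11/2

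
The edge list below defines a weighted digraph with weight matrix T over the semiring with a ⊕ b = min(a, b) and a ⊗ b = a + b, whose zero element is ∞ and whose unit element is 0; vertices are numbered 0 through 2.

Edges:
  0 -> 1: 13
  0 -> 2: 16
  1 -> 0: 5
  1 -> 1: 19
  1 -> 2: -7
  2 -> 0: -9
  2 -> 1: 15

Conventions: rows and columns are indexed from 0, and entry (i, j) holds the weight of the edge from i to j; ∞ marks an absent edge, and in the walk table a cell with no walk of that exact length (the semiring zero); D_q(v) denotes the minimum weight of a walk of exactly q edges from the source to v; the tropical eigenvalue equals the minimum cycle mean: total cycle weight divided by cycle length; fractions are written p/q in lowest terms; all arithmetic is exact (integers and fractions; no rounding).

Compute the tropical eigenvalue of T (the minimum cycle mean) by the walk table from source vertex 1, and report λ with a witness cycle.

q=0: [∞, 0, ∞]
q=1: [5, 19, -7]
q=2: [-16, 8, 12]
q=3: [3, -3, 0]
Optimal cycle mean attained by: cycle 0->1->2->0, total 13 + (-7) + (-9), length 3.
Answer: λ = -1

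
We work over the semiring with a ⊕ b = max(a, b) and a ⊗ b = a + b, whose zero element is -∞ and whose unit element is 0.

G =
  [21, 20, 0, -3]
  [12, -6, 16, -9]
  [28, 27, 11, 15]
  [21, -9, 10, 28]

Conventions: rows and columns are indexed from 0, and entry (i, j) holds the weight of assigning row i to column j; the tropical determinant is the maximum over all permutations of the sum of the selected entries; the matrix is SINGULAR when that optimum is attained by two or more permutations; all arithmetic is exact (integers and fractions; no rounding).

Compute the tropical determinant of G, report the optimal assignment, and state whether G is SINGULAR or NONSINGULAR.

σ = (0, 1, 2, 3): 21 + (-6) + 11 + 28 = 54
σ = (0, 1, 3, 2): 21 + (-6) + 15 + 10 = 40
σ = (0, 2, 1, 3): 21 + 16 + 27 + 28 = 92
σ = (0, 2, 3, 1): 21 + 16 + 15 + (-9) = 43
σ = (0, 3, 1, 2): 21 + (-9) + 27 + 10 = 49
σ = (0, 3, 2, 1): 21 + (-9) + 11 + (-9) = 14
σ = (1, 0, 2, 3): 20 + 12 + 11 + 28 = 71
σ = (1, 0, 3, 2): 20 + 12 + 15 + 10 = 57
σ = (1, 2, 0, 3): 20 + 16 + 28 + 28 = 92
σ = (1, 2, 3, 0): 20 + 16 + 15 + 21 = 72
σ = (1, 3, 0, 2): 20 + (-9) + 28 + 10 = 49
σ = (1, 3, 2, 0): 20 + (-9) + 11 + 21 = 43
σ = (2, 0, 1, 3): 0 + 12 + 27 + 28 = 67
σ = (2, 0, 3, 1): 0 + 12 + 15 + (-9) = 18
σ = (2, 1, 0, 3): 0 + (-6) + 28 + 28 = 50
σ = (2, 1, 3, 0): 0 + (-6) + 15 + 21 = 30
σ = (2, 3, 0, 1): 0 + (-9) + 28 + (-9) = 10
σ = (2, 3, 1, 0): 0 + (-9) + 27 + 21 = 39
σ = (3, 0, 1, 2): (-3) + 12 + 27 + 10 = 46
σ = (3, 0, 2, 1): (-3) + 12 + 11 + (-9) = 11
σ = (3, 1, 0, 2): (-3) + (-6) + 28 + 10 = 29
σ = (3, 1, 2, 0): (-3) + (-6) + 11 + 21 = 23
σ = (3, 2, 0, 1): (-3) + 16 + 28 + (-9) = 32
σ = (3, 2, 1, 0): (-3) + 16 + 27 + 21 = 61
Optimal value attained by: σ = (0, 2, 1, 3).
Answer: det⊕(G) = 92; verdict: SINGULAR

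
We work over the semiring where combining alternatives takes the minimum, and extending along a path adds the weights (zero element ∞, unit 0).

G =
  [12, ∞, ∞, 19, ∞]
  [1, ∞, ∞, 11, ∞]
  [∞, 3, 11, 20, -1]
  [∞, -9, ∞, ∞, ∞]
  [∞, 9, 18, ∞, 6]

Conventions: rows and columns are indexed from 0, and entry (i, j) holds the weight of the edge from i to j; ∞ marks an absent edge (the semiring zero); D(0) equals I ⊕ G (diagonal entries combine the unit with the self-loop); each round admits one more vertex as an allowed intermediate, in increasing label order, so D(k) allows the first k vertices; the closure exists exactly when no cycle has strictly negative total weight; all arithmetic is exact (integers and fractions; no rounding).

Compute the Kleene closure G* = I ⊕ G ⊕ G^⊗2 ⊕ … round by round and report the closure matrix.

D(0):
  [0, ∞, ∞, 19, ∞]
  [1, 0, ∞, 11, ∞]
  [∞, 3, 0, 20, -1]
  [∞, -9, ∞, 0, ∞]
  [∞, 9, 18, ∞, 0]
D(1):
  [0, ∞, ∞, 19, ∞]
  [1, 0, ∞, 11, ∞]
  [∞, 3, 0, 20, -1]
  [∞, -9, ∞, 0, ∞]
  [∞, 9, 18, ∞, 0]
D(2):
  [0, ∞, ∞, 19, ∞]
  [1, 0, ∞, 11, ∞]
  [4, 3, 0, 14, -1]
  [-8, -9, ∞, 0, ∞]
  [10, 9, 18, 20, 0]
D(3):
  [0, ∞, ∞, 19, ∞]
  [1, 0, ∞, 11, ∞]
  [4, 3, 0, 14, -1]
  [-8, -9, ∞, 0, ∞]
  [10, 9, 18, 20, 0]
D(4):
  [0, 10, ∞, 19, ∞]
  [1, 0, ∞, 11, ∞]
  [4, 3, 0, 14, -1]
  [-8, -9, ∞, 0, ∞]
  [10, 9, 18, 20, 0]
D(5):
  [0, 10, ∞, 19, ∞]
  [1, 0, ∞, 11, ∞]
  [4, 3, 0, 14, -1]
  [-8, -9, ∞, 0, ∞]
  [10, 9, 18, 20, 0]
Answer: G* = [[0, 10, ∞, 19, ∞], [1, 0, ∞, 11, ∞], [4, 3, 0, 14, -1], [-8, -9, ∞, 0, ∞], [10, 9, 18, 20, 0]]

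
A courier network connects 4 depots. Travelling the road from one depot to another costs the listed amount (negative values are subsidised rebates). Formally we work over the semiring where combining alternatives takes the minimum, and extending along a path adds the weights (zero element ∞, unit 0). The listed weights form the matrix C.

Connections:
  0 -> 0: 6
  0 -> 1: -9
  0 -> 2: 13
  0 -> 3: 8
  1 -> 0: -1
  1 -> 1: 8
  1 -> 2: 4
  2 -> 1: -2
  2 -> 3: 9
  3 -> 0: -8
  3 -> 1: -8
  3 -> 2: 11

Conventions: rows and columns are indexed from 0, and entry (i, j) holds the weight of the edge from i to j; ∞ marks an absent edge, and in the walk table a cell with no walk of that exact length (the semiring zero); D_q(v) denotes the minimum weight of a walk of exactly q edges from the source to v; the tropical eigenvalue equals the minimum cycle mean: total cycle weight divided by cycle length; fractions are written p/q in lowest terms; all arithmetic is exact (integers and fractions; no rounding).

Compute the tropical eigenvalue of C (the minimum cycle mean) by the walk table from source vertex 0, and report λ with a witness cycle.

q=0: [0, ∞, ∞, ∞]
q=1: [6, -9, 13, 8]
q=2: [-10, -3, -5, 14]
q=3: [-4, -19, 1, -2]
q=4: [-20, -13, -15, 4]
Optimal cycle mean attained by: cycle 0->1->0, total (-9) + (-1), length 2.
Answer: λ = -5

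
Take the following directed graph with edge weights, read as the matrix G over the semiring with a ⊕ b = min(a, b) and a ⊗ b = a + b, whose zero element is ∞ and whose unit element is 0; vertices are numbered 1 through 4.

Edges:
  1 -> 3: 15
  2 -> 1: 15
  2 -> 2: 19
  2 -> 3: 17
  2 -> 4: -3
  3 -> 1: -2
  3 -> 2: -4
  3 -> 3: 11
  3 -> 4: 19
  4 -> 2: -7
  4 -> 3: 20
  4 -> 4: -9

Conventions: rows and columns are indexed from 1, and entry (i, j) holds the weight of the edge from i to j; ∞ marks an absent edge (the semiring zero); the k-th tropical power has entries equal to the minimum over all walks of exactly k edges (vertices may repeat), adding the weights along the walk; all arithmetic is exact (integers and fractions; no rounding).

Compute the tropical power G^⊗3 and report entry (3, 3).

G^⊗2:
  [13, 11, 26, 34]
  [15, -10, 17, -12]
  [9, 7, 13, -7]
  [8, -16, 10, -18]
G^⊗3:
  [24, 22, 28, 8]
  [5, -19, 7, -21]
  [11, -14, 13, -16]
  [-1, -25, 1, -27]
Key observation: the optimum is the walk 3->2->4->3, with weight (-4) + (-3) + 20 = 13.
Optimal value attained by: walk 3->2->4->3.
Answer: (G^⊗3)[3][3] = 13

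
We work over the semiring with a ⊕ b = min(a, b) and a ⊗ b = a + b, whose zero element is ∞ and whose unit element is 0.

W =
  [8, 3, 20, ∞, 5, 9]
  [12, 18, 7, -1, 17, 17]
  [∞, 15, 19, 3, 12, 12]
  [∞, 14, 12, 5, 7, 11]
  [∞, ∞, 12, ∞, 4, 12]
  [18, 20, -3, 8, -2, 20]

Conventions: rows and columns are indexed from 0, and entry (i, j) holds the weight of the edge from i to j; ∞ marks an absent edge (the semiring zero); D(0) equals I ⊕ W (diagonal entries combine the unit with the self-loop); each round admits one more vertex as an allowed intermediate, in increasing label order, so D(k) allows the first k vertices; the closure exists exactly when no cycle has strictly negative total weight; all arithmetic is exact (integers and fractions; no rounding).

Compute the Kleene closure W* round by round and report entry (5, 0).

D(0):
  [0, 3, 20, ∞, 5, 9]
  [12, 0, 7, -1, 17, 17]
  [∞, 15, 0, 3, 12, 12]
  [∞, 14, 12, 0, 7, 11]
  [∞, ∞, 12, ∞, 0, 12]
  [18, 20, -3, 8, -2, 0]
D(1):
  [0, 3, 20, ∞, 5, 9]
  [12, 0, 7, -1, 17, 17]
  [∞, 15, 0, 3, 12, 12]
  [∞, 14, 12, 0, 7, 11]
  [∞, ∞, 12, ∞, 0, 12]
  [18, 20, -3, 8, -2, 0]
D(2):
  [0, 3, 10, 2, 5, 9]
  [12, 0, 7, -1, 17, 17]
  [27, 15, 0, 3, 12, 12]
  [26, 14, 12, 0, 7, 11]
  [∞, ∞, 12, ∞, 0, 12]
  [18, 20, -3, 8, -2, 0]
D(3):
  [0, 3, 10, 2, 5, 9]
  [12, 0, 7, -1, 17, 17]
  [27, 15, 0, 3, 12, 12]
  [26, 14, 12, 0, 7, 11]
  [39, 27, 12, 15, 0, 12]
  [18, 12, -3, 0, -2, 0]
D(4):
  [0, 3, 10, 2, 5, 9]
  [12, 0, 7, -1, 6, 10]
  [27, 15, 0, 3, 10, 12]
  [26, 14, 12, 0, 7, 11]
  [39, 27, 12, 15, 0, 12]
  [18, 12, -3, 0, -2, 0]
D(5):
  [0, 3, 10, 2, 5, 9]
  [12, 0, 7, -1, 6, 10]
  [27, 15, 0, 3, 10, 12]
  [26, 14, 12, 0, 7, 11]
  [39, 27, 12, 15, 0, 12]
  [18, 12, -3, 0, -2, 0]
D(6):
  [0, 3, 6, 2, 5, 9]
  [12, 0, 7, -1, 6, 10]
  [27, 15, 0, 3, 10, 12]
  [26, 14, 8, 0, 7, 11]
  [30, 24, 9, 12, 0, 12]
  [18, 12, -3, 0, -2, 0]
Answer: W*[5][0] = 18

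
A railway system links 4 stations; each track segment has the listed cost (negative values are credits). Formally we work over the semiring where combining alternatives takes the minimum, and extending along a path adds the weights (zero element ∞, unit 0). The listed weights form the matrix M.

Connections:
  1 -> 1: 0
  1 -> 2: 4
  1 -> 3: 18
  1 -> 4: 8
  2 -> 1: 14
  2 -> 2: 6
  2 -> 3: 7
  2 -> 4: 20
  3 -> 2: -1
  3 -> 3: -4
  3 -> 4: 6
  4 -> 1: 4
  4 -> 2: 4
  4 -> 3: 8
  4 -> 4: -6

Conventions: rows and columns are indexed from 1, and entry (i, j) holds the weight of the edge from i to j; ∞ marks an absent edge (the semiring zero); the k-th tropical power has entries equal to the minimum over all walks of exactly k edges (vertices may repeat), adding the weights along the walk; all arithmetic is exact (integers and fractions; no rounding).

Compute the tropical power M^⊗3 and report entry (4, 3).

M^⊗2:
  [0, 4, 11, 2]
  [14, 6, 3, 13]
  [10, -5, -8, 0]
  [-2, -2, 2, -12]
M^⊗3:
  [0, 4, 7, -4]
  [14, 2, -1, 7]
  [4, -9, -12, -6]
  [-8, -8, -4, -18]
Key observation: the optimum is the walk 4->4->4->3, with weight (-6) + (-6) + 8 = -4.
Optimal value attained by: walk 4->4->4->3.
Answer: (M^⊗3)[4][3] = -4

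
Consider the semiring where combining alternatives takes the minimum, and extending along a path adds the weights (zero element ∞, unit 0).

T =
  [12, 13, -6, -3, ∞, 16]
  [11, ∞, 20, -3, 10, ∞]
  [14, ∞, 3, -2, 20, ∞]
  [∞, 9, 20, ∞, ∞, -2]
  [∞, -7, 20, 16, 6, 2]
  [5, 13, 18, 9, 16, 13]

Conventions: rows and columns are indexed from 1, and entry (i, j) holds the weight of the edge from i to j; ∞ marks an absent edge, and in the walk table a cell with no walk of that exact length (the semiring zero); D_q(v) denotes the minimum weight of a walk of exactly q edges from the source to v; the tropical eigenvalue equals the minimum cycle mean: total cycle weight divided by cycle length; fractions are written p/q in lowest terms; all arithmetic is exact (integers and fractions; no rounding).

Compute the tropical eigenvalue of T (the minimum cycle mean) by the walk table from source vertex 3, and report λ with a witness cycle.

q=0: [∞, ∞, 0, ∞, ∞, ∞]
q=1: [14, ∞, 3, -2, 20, ∞]
q=2: [17, 7, 6, 1, 23, -4]
q=3: [1, 9, 9, 4, 12, -1]
q=4: [4, 5, -5, -2, 15, 2]
q=5: [7, 7, -2, -7, 15, -4]
q=6: [1, 2, 1, -4, 12, -9]
Optimal cycle mean attained by: cycle 1->3->4->6->1, total (-6) + (-2) + (-2) + 5, length 4.
Answer: λ = -5/4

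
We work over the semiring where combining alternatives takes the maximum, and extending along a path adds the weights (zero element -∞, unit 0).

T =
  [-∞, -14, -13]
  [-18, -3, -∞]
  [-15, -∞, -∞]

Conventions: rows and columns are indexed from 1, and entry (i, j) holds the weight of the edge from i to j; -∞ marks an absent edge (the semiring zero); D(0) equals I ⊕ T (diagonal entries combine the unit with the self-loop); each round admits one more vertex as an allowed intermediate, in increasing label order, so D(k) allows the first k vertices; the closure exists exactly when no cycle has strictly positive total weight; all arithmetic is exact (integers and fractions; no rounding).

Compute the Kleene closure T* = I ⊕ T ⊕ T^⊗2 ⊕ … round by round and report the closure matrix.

D(0):
  [0, -14, -13]
  [-18, 0, -∞]
  [-15, -∞, 0]
D(1):
  [0, -14, -13]
  [-18, 0, -31]
  [-15, -29, 0]
D(2):
  [0, -14, -13]
  [-18, 0, -31]
  [-15, -29, 0]
D(3):
  [0, -14, -13]
  [-18, 0, -31]
  [-15, -29, 0]
Answer: T* = [[0, -14, -13], [-18, 0, -31], [-15, -29, 0]]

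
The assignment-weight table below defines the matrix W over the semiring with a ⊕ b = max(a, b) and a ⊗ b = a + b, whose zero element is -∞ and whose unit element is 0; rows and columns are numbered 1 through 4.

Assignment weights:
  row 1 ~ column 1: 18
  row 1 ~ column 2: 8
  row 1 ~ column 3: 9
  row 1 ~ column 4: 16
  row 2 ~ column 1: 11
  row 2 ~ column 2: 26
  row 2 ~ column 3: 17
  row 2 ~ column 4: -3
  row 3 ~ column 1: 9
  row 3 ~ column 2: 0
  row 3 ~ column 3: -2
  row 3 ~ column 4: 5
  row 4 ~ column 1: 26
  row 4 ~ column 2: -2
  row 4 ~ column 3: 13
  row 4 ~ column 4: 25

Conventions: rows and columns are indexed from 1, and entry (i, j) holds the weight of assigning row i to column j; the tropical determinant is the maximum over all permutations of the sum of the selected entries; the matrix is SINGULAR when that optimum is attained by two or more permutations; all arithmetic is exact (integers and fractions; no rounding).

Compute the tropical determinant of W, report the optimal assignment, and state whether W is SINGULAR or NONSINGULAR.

σ = (1, 2, 3, 4): 18 + 26 + (-2) + 25 = 67
σ = (1, 2, 4, 3): 18 + 26 + 5 + 13 = 62
σ = (1, 3, 2, 4): 18 + 17 + 0 + 25 = 60
σ = (1, 3, 4, 2): 18 + 17 + 5 + (-2) = 38
σ = (1, 4, 2, 3): 18 + (-3) + 0 + 13 = 28
σ = (1, 4, 3, 2): 18 + (-3) + (-2) + (-2) = 11
σ = (2, 1, 3, 4): 8 + 11 + (-2) + 25 = 42
σ = (2, 1, 4, 3): 8 + 11 + 5 + 13 = 37
σ = (2, 3, 1, 4): 8 + 17 + 9 + 25 = 59
σ = (2, 3, 4, 1): 8 + 17 + 5 + 26 = 56
σ = (2, 4, 1, 3): 8 + (-3) + 9 + 13 = 27
σ = (2, 4, 3, 1): 8 + (-3) + (-2) + 26 = 29
σ = (3, 1, 2, 4): 9 + 11 + 0 + 25 = 45
σ = (3, 1, 4, 2): 9 + 11 + 5 + (-2) = 23
σ = (3, 2, 1, 4): 9 + 26 + 9 + 25 = 69
σ = (3, 2, 4, 1): 9 + 26 + 5 + 26 = 66
σ = (3, 4, 1, 2): 9 + (-3) + 9 + (-2) = 13
σ = (3, 4, 2, 1): 9 + (-3) + 0 + 26 = 32
σ = (4, 1, 2, 3): 16 + 11 + 0 + 13 = 40
σ = (4, 1, 3, 2): 16 + 11 + (-2) + (-2) = 23
σ = (4, 2, 1, 3): 16 + 26 + 9 + 13 = 64
σ = (4, 2, 3, 1): 16 + 26 + (-2) + 26 = 66
σ = (4, 3, 1, 2): 16 + 17 + 9 + (-2) = 40
σ = (4, 3, 2, 1): 16 + 17 + 0 + 26 = 59
Optimal value attained by: σ = (3, 2, 1, 4).
Answer: det⊕(W) = 69; verdict: NONSINGULAR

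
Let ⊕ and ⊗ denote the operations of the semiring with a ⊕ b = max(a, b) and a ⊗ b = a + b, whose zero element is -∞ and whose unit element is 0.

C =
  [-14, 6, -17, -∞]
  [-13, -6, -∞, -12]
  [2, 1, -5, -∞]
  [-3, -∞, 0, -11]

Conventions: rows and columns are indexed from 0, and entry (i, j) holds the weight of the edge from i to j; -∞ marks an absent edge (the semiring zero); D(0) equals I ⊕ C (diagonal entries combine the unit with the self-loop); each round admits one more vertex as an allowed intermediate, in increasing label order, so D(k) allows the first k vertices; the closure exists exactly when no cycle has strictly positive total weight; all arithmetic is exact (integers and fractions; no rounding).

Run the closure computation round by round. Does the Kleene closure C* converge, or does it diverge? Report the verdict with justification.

D(0):
  [0, 6, -17, -∞]
  [-13, 0, -∞, -12]
  [2, 1, 0, -∞]
  [-3, -∞, 0, 0]
D(1):
  [0, 6, -17, -∞]
  [-13, 0, -30, -12]
  [2, 8, 0, -∞]
  [-3, 3, 0, 0]
D(2):
  [0, 6, -17, -6]
  [-13, 0, -30, -12]
  [2, 8, 0, -4]
  [-3, 3, 0, 0]
D(3):
  [0, 6, -17, -6]
  [-13, 0, -30, -12]
  [2, 8, 0, -4]
  [2, 8, 0, 0]
D(4):
  [0, 6, -6, -6]
  [-10, 0, -12, -12]
  [2, 8, 0, -4]
  [2, 8, 0, 0]
Key observation: every diagonal entry stays at the unit through all rounds, so no improving cycle exists.
Answer: CONVERGES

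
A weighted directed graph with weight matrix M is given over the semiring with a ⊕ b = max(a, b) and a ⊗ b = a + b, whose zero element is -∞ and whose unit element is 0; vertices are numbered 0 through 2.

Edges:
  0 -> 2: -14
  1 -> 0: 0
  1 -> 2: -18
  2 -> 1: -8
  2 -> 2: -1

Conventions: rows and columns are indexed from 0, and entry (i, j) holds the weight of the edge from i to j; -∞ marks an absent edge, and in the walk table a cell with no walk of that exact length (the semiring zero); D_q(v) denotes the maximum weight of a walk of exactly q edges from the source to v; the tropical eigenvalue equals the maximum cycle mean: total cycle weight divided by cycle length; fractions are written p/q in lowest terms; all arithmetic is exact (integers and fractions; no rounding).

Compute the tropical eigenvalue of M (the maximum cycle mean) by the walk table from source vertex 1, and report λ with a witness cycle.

q=0: [-∞, 0, -∞]
q=1: [0, -∞, -18]
q=2: [-∞, -26, -14]
q=3: [-26, -22, -15]
Optimal cycle mean attained by: cycle 2->2, total (-1), length 1.
Answer: λ = -1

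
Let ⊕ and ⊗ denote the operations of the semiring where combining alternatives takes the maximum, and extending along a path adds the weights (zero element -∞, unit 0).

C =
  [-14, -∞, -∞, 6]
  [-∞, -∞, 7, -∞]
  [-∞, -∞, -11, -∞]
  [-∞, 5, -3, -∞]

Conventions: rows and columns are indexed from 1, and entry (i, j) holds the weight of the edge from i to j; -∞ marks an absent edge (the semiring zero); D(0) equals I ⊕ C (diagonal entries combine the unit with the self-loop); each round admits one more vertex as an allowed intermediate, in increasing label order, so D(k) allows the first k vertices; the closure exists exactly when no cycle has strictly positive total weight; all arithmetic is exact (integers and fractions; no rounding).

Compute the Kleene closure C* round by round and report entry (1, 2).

D(0):
  [0, -∞, -∞, 6]
  [-∞, 0, 7, -∞]
  [-∞, -∞, 0, -∞]
  [-∞, 5, -3, 0]
D(1):
  [0, -∞, -∞, 6]
  [-∞, 0, 7, -∞]
  [-∞, -∞, 0, -∞]
  [-∞, 5, -3, 0]
D(2):
  [0, -∞, -∞, 6]
  [-∞, 0, 7, -∞]
  [-∞, -∞, 0, -∞]
  [-∞, 5, 12, 0]
D(3):
  [0, -∞, -∞, 6]
  [-∞, 0, 7, -∞]
  [-∞, -∞, 0, -∞]
  [-∞, 5, 12, 0]
D(4):
  [0, 11, 18, 6]
  [-∞, 0, 7, -∞]
  [-∞, -∞, 0, -∞]
  [-∞, 5, 12, 0]
Answer: C*[1][2] = 11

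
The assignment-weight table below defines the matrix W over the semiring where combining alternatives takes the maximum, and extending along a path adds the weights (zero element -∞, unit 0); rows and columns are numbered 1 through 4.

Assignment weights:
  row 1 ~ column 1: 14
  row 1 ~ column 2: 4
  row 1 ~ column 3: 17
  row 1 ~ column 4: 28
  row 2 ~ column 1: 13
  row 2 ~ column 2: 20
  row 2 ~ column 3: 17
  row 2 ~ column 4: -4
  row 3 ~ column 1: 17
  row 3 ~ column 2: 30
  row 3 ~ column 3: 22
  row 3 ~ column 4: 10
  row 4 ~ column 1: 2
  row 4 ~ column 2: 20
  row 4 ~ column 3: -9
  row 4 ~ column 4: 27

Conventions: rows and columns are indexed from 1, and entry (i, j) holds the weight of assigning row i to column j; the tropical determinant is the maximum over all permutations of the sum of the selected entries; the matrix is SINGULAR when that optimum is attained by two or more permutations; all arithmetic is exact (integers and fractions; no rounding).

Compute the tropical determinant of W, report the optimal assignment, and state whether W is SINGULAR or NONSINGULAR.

σ = (1, 2, 3, 4): 14 + 20 + 22 + 27 = 83
σ = (1, 2, 4, 3): 14 + 20 + 10 + (-9) = 35
σ = (1, 3, 2, 4): 14 + 17 + 30 + 27 = 88
σ = (1, 3, 4, 2): 14 + 17 + 10 + 20 = 61
σ = (1, 4, 2, 3): 14 + (-4) + 30 + (-9) = 31
σ = (1, 4, 3, 2): 14 + (-4) + 22 + 20 = 52
σ = (2, 1, 3, 4): 4 + 13 + 22 + 27 = 66
σ = (2, 1, 4, 3): 4 + 13 + 10 + (-9) = 18
σ = (2, 3, 1, 4): 4 + 17 + 17 + 27 = 65
σ = (2, 3, 4, 1): 4 + 17 + 10 + 2 = 33
σ = (2, 4, 1, 3): 4 + (-4) + 17 + (-9) = 8
σ = (2, 4, 3, 1): 4 + (-4) + 22 + 2 = 24
σ = (3, 1, 2, 4): 17 + 13 + 30 + 27 = 87
σ = (3, 1, 4, 2): 17 + 13 + 10 + 20 = 60
σ = (3, 2, 1, 4): 17 + 20 + 17 + 27 = 81
σ = (3, 2, 4, 1): 17 + 20 + 10 + 2 = 49
σ = (3, 4, 1, 2): 17 + (-4) + 17 + 20 = 50
σ = (3, 4, 2, 1): 17 + (-4) + 30 + 2 = 45
σ = (4, 1, 2, 3): 28 + 13 + 30 + (-9) = 62
σ = (4, 1, 3, 2): 28 + 13 + 22 + 20 = 83
σ = (4, 2, 1, 3): 28 + 20 + 17 + (-9) = 56
σ = (4, 2, 3, 1): 28 + 20 + 22 + 2 = 72
σ = (4, 3, 1, 2): 28 + 17 + 17 + 20 = 82
σ = (4, 3, 2, 1): 28 + 17 + 30 + 2 = 77
Optimal value attained by: σ = (1, 3, 2, 4).
Answer: det⊕(W) = 88; verdict: NONSINGULAR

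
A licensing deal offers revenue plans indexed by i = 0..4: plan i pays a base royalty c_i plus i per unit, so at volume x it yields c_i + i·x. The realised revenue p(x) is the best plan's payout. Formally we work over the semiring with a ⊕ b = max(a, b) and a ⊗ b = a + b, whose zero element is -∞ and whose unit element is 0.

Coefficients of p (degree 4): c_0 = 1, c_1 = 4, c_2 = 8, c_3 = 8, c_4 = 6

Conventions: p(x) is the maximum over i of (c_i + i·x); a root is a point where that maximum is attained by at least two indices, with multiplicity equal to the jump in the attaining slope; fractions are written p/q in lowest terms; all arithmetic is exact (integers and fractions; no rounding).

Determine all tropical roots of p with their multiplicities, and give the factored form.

hull edge (i=0, c=1) to (i=2, c=8): slope 7/2, span 2
hull edge (i=2, c=8) to (i=3, c=8): slope 0, span 1
hull edge (i=3, c=8) to (i=4, c=6): slope -2, span 1
Factored form: p(x) = 6 ⊗ (x ⊕ (-7/2)) ⊗ (x ⊕ (-7/2)) ⊗ (x ⊕ 0) ⊗ (x ⊕ 2)
Answer: roots = -7/2 (mult 2), 0 (mult 1), 2 (mult 1)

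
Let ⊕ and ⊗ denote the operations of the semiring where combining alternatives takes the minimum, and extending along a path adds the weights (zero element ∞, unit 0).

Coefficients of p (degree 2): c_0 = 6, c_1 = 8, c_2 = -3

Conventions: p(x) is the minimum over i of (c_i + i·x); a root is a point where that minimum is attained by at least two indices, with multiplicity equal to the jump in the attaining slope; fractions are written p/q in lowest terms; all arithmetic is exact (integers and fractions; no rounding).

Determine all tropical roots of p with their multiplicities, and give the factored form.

hull edge (i=0, c=6) to (i=2, c=-3): slope -9/2, span 2
Factored form: p(x) = -3 ⊗ (x ⊕ 9/2) ⊗ (x ⊕ 9/2)
Answer: roots = 9/2 (mult 2)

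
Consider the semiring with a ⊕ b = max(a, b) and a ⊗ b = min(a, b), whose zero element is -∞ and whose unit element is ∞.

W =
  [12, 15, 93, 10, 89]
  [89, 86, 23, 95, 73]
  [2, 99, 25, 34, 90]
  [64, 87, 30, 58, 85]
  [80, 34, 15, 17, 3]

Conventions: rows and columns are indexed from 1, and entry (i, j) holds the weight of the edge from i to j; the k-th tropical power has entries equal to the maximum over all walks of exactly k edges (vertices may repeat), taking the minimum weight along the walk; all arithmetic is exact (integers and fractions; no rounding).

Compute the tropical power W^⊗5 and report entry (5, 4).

W^⊗2:
  [80, 93, 25, 34, 90]
  [86, 87, 89, 86, 89]
  [89, 86, 30, 95, 73]
  [87, 86, 64, 87, 73]
  [34, 34, 80, 34, 80]
W^⊗3:
  [89, 86, 80, 93, 80]
  [87, 89, 86, 87, 89]
  [86, 87, 89, 86, 89]
  [86, 87, 87, 86, 87]
  [80, 80, 34, 34, 80]
W^⊗4:
  [86, 87, 89, 86, 89]
  [89, 87, 87, 89, 87]
  [87, 89, 86, 87, 89]
  [87, 87, 86, 87, 87]
  [80, 80, 80, 80, 80]
W^⊗5:
  [87, 89, 86, 87, 89]
  [87, 87, 89, 87, 89]
  [89, 87, 87, 89, 87]
  [87, 87, 87, 87, 87]
  [80, 80, 80, 80, 80]
Key observation: the optimum is the walk 5->1->3->2->2->4, with weight 80 min 93 min 99 min 86 min 95 = 80.
Optimal value attained by: walk 5->1->3->2->2->4.
Answer: (W^⊗5)[5][4] = 80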